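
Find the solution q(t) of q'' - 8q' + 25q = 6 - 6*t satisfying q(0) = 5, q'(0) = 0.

q = 102/625 - 6*t/25 - 11942*exp(4*t)*sin(3*t)/1875 + 3023*cos(3*t)*exp(4*t)/625

Characteristic equation r² - 8r + 25 = 0 has discriminant (-8)² - 4·(25) = -36 < 0, so r = 4 ± 3i.
Hence q_h = C1*cos(3*t)*exp(4*t) + C2*exp(4*t)*sin(3*t).
For the particular solution try q_p = A0 + A1*t. Substituting and matching coefficients of each power of t gives A0 = 102/625, A1 = -6/25, so q_p = 102/625 - 6*t/25.
General solution: q = 102/625 - 6*t/25 + C1*cos(3*t)*exp(4*t) + C2*exp(4*t)*sin(3*t).
Apply the initial conditions: q(0) = 102/625 + C1 = 5 and q'(0) = -6/25 + 3*C2 + 4*C1 = 0. Solving gives C1 = 3023/625, C2 = -11942/1875.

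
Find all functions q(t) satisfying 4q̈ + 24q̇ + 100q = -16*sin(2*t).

q = -28*sin(2*t)/195 + 16*cos(2*t)/195 + C1*cos(4*t)*exp(-3*t) + C2*exp(-3*t)*sin(4*t)

Divide through by 4: q'' + 6q' + 25q = -4*sin(2*t).
Characteristic equation r² + 6r + 25 = 0 has discriminant (6)² - 4·(25) = -64 < 0, so r = -3 ± 4i.
Hence q_h = C1*cos(4*t)*exp(-3*t) + C2*exp(-3*t)*sin(4*t).
Try q_p = A*cos(2*t) + B*sin(2*t). Substituting and equating the coefficients of cos(2t) and sin(2t) gives A = 16/195, B = -28/195, so q_p = -28*sin(2*t)/195 + 16*cos(2*t)/195.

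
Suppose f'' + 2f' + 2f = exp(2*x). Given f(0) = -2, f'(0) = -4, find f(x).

f = exp(2*x)/10 - 63*exp(-x)*sin(x)/10 - 21*cos(x)*exp(-x)/10

Characteristic equation r² + 2r + 2 = 0 has discriminant (2)² - 4·(2) = -4 < 0, so r = -1 ± i.
Hence f_h = C1*cos(x)*exp(-x) + C2*exp(-x)*sin(x).
Try f_p = A*exp(2*x). Substituting into the equation and dividing by exp(2*x) gives A = 1/10, so f_p = exp(2*x)/10.
General solution: f = exp(2*x)/10 + C1*cos(x)*exp(-x) + C2*exp(-x)*sin(x).
Apply the initial conditions: f(0) = 1/10 + C1 = -2 and f'(0) = 1/5 + C2 - C1 = -4. Solving gives C1 = -21/10, C2 = -63/10.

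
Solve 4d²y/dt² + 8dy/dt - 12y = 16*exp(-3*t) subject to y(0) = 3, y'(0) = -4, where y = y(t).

y = 3*exp(t)/2 + 3*exp(-3*t)/2 - t*exp(-3*t)

Divide through by 4: y'' + 2y' - 3y = 4*exp(-3*t).
Characteristic equation r² + 2r - 3 = 0 factors as (r + 3)(r - 1) = 0, so r = -3, 1.
Hence y_h = C1*exp(-3*t) + C2*exp(t).
Since exp(-3*t) solves the homogeneous equation (r = -3 is a root of multiplicity 1), multiply the trial by t. Try y_p = A*t*exp(-3*t). Substituting into the equation and dividing by exp(-3*t) gives A = -1, so y_p = -t*exp(-3*t).
General solution: y = C1*exp(-3*t) + C2*exp(t) - t*exp(-3*t).
Apply the initial conditions: y(0) = C1 + C2 = 3 and y'(0) = -1 + C2 - 3*C1 = -4. Solving gives C1 = 3/2, C2 = 3/2.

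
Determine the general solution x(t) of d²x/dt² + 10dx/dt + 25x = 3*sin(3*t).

Characteristic equation r² + 10r + 25 = 0 has discriminant (10)² - 4·(25) = 0, so r = -5 is a repeated root.
Hence x_h = (C1 + C2*t)*exp(-5*t).
Try x_p = A*cos(3*t) + B*sin(3*t). Substituting and equating the coefficients of cos(3t) and sin(3t) gives A = -45/578, B = 12/289, so x_p = -45*cos(3*t)/578 + 12*sin(3*t)/289.

x = -45*cos(3*t)/578 + 12*sin(3*t)/289 + C1*exp(-5*t) + C2*t*exp(-5*t)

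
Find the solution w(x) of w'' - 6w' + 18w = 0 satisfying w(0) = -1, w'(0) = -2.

Characteristic equation r² - 6r + 18 = 0 has discriminant (-6)² - 4·(18) = -36 < 0, so r = 3 ± 3i.
Hence w_h = C1*cos(3*x)*exp(3*x) + C2*exp(3*x)*sin(3*x).
Apply the initial conditions: w(0) = C1 = -1 and w'(0) = 3*C1 + 3*C2 = -2. Solving gives C1 = -1, C2 = 1/3.

w = -cos(3*x)*exp(3*x) + exp(3*x)*sin(3*x)/3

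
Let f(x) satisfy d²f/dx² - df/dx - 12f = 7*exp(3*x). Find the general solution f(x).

f = -7*exp(3*x)/6 + C1*exp(-3*x) + C2*exp(4*x)

Characteristic equation r² - r - 12 = 0 factors as (r + 3)(r - 4) = 0, so r = -3, 4.
Hence f_h = C1*exp(-3*x) + C2*exp(4*x).
Try f_p = A*exp(3*x). Substituting into the equation and dividing by exp(3*x) gives A = -7/6, so f_p = -7*exp(3*x)/6.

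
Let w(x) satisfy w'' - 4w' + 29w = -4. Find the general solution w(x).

Characteristic equation r² - 4r + 29 = 0 has discriminant (-4)² - 4·(29) = -100 < 0, so r = 2 ± 5i.
Hence w_h = C1*cos(5*x)*exp(2*x) + C2*exp(2*x)*sin(5*x).
For the particular solution try w_p = A0. Substituting and matching coefficients of each power of x gives A0 = -4/29, so w_p = -4/29.

w = -4/29 + C1*cos(5*x)*exp(2*x) + C2*exp(2*x)*sin(5*x)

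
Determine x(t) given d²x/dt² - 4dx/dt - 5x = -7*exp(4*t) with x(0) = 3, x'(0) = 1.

Characteristic equation r² - 4r - 5 = 0 factors as (r + 1)(r - 5) = 0, so r = -1, 5.
Hence x_h = C1*exp(-t) + C2*exp(5*t).
Try x_p = A*exp(4*t). Substituting into the equation and dividing by exp(4*t) gives A = 7/5, so x_p = 7*exp(4*t)/5.
General solution: x = 7*exp(4*t)/5 + C1*exp(-t) + C2*exp(5*t).
Apply the initial conditions: x(0) = 7/5 + C1 + C2 = 3 and x'(0) = 28/5 - C1 + 5*C2 = 1. Solving gives C1 = 21/10, C2 = -1/2.

x = -exp(5*t)/2 + 7*exp(4*t)/5 + 21*exp(-t)/10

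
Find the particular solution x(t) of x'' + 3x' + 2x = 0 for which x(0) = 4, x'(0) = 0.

Characteristic equation r² + 3r + 2 = 0 factors as (r + 2)(r + 1) = 0, so r = -2, -1.
Hence x_h = C1*exp(-2*t) + C2*exp(-t).
Apply the initial conditions: x(0) = C1 + C2 = 4 and x'(0) = -C2 - 2*C1 = 0. Solving gives C1 = -4, C2 = 8.

x = -4*exp(-2*t) + 8*exp(-t)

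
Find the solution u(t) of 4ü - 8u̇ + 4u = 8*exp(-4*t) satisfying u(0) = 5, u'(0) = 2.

u = 2*exp(-4*t)/25 + 123*exp(t)/25 - 13*t*exp(t)/5

Divide through by 4: u'' - 2u' + u = 2*exp(-4*t).
Characteristic equation r² - 2r + 1 = 0 has discriminant (-2)² - 4·(1) = 0, so r = 1 is a repeated root.
Hence u_h = (C1 + C2*t)*exp(t).
Try u_p = A*exp(-4*t). Substituting into the equation and dividing by exp(-4*t) gives A = 2/25, so u_p = 2*exp(-4*t)/25.
General solution: u = 2*exp(-4*t)/25 + C1*exp(t) + C2*t*exp(t).
Apply the initial conditions: u(0) = 2/25 + C1 = 5 and u'(0) = -8/25 + C1 + C2 = 2. Solving gives C1 = 123/25, C2 = -13/5.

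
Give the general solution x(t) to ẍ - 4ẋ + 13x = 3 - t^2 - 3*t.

Characteristic equation r² - 4r + 13 = 0 has discriminant (-4)² - 4·(13) = -36 < 0, so r = 2 ± 3i.
Hence x_h = C1*cos(3*t)*exp(2*t) + C2*exp(2*t)*sin(3*t).
For the particular solution try x_p = A0 + A1*t + A2*t^2. Substituting and matching coefficients of each power of t gives A0 = 345/2197, A1 = -47/169, A2 = -1/13, so x_p = 345/2197 - 47*t/169 - t^2/13.

x = 345/2197 - 47*t/169 - t**2/13 + C1*cos(3*t)*exp(2*t) + C2*exp(2*t)*sin(3*t)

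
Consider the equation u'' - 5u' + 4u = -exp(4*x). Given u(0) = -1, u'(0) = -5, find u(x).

Characteristic equation r² - 5r + 4 = 0 factors as (r - 1)(r - 4) = 0, so r = 1, 4.
Hence u_h = C1*exp(x) + C2*exp(4*x).
Since exp(4*x) solves the homogeneous equation (r = 4 is a root of multiplicity 1), multiply the trial by x. Try u_p = A*x*exp(4*x). Substituting into the equation and dividing by exp(4*x) gives A = -1/3, so u_p = -x*exp(4*x)/3.
General solution: u = C1*exp(x) + C2*exp(4*x) - x*exp(4*x)/3.
Apply the initial conditions: u(0) = C1 + C2 = -1 and u'(0) = -1/3 + C1 + 4*C2 = -5. Solving gives C1 = 2/9, C2 = -11/9.

u = -11*exp(4*x)/9 + 2*exp(x)/9 - x*exp(4*x)/3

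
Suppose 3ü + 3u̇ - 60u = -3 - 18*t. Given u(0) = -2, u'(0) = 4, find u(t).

Divide through by 3: u'' + u' - 20u = -1 - 6*t.
Characteristic equation r² + r - 20 = 0 factors as (r - 4)(r + 5) = 0, so r = 4, -5.
Hence u_h = C1*exp(4*t) + C2*exp(-5*t).
For the particular solution try u_p = A0 + A1*t. Substituting and matching coefficients of each power of t gives A0 = 13/200, A1 = 3/10, so u_p = 13/200 + 3*t/10.
General solution: u = 13/200 + 3*t/10 + C1*exp(4*t) + C2*exp(-5*t).
Apply the initial conditions: u(0) = 13/200 + C1 + C2 = -2 and u'(0) = 3/10 - 5*C2 + 4*C1 = 4. Solving gives C1 = -53/72, C2 = -299/225.

u = 13/200 - 299*exp(-5*t)/225 - 53*exp(4*t)/72 + 3*t/10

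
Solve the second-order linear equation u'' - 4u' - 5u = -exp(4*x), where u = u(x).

Characteristic equation r² - 4r - 5 = 0 factors as (r + 1)(r - 5) = 0, so r = -1, 5.
Hence u_h = C1*exp(-x) + C2*exp(5*x).
Try u_p = A*exp(4*x). Substituting into the equation and dividing by exp(4*x) gives A = 1/5, so u_p = exp(4*x)/5.

u = exp(4*x)/5 + C1*exp(-x) + C2*exp(5*x)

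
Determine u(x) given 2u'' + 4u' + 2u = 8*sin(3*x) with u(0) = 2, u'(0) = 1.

u = -8*sin(3*x)/25 - 6*cos(3*x)/25 + 56*exp(-x)/25 + 21*x*exp(-x)/5

Divide through by 2: u'' + 2u' + u = 4*sin(3*x).
Characteristic equation r² + 2r + 1 = 0 has discriminant (2)² - 4·(1) = 0, so r = -1 is a repeated root.
Hence u_h = (C1 + C2*x)*exp(-x).
Try u_p = A*cos(3*x) + B*sin(3*x). Substituting and equating the coefficients of cos(3x) and sin(3x) gives A = -6/25, B = -8/25, so u_p = -8*sin(3*x)/25 - 6*cos(3*x)/25.
General solution: u = -8*sin(3*x)/25 - 6*cos(3*x)/25 + C1*exp(-x) + C2*x*exp(-x).
Apply the initial conditions: u(0) = -6/25 + C1 = 2 and u'(0) = -24/25 + C2 - C1 = 1. Solving gives C1 = 56/25, C2 = 21/5.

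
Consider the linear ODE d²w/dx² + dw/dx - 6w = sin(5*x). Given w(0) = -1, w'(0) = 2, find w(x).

Characteristic equation r² + r - 6 = 0 factors as (r - 2)(r + 3) = 0, so r = 2, -3.
Hence w_h = C1*exp(2*x) + C2*exp(-3*x).
Try w_p = A*cos(5*x) + B*sin(5*x). Substituting and equating the coefficients of cos(5x) and sin(5x) gives A = -5/986, B = -31/986, so w_p = -31*sin(5*x)/986 - 5*cos(5*x)/986.
General solution: w = -31*sin(5*x)/986 - 5*cos(5*x)/986 + C1*exp(2*x) + C2*exp(-3*x).
Apply the initial conditions: w(0) = -5/986 + C1 + C2 = -1 and w'(0) = -155/986 - 3*C2 + 2*C1 = 2. Solving gives C1 = -24/145, C2 = -141/170.

w = -141*exp(-3*x)/170 - 31*sin(5*x)/986 - 24*exp(2*x)/145 - 5*cos(5*x)/986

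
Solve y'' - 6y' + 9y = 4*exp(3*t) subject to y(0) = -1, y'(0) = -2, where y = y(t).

y = -exp(3*t) + t*exp(3*t) + 2*t**2*exp(3*t)

Characteristic equation r² - 6r + 9 = 0 has discriminant (-6)² - 4·(9) = 0, so r = 3 is a repeated root.
Hence y_h = (C1 + C2*t)*exp(3*t).
Since exp(3*t) solves the homogeneous equation (r = 3 is a root of multiplicity 2), multiply the trial by t^2. Try y_p = A*t^2*exp(3*t). Substituting into the equation and dividing by exp(3*t) gives A = 2, so y_p = 2*t^2*exp(3*t).
General solution: y = C1*exp(3*t) + 2*t^2*exp(3*t) + C2*t*exp(3*t).
Apply the initial conditions: y(0) = C1 = -1 and y'(0) = C2 + 3*C1 = -2. Solving gives C1 = -1, C2 = 1.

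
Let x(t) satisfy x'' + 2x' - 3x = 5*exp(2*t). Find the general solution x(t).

x = C1*exp(-3*t) + C2*exp(t) + exp(2*t)

Characteristic equation r² + 2r - 3 = 0 factors as (r + 3)(r - 1) = 0, so r = -3, 1.
Hence x_h = C1*exp(-3*t) + C2*exp(t).
Try x_p = A*exp(2*t). Substituting into the equation and dividing by exp(2*t) gives A = 1, so x_p = exp(2*t).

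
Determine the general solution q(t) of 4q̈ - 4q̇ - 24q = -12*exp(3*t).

Divide through by 4: q'' - q' - 6q = -3*exp(3*t).
Characteristic equation r² - r - 6 = 0 factors as (r - 3)(r + 2) = 0, so r = 3, -2.
Hence q_h = C1*exp(3*t) + C2*exp(-2*t).
Since exp(3*t) solves the homogeneous equation (r = 3 is a root of multiplicity 1), multiply the trial by t. Try q_p = A*t*exp(3*t). Substituting into the equation and dividing by exp(3*t) gives A = -3/5, so q_p = -3*t*exp(3*t)/5.

q = C1*exp(3*t) + C2*exp(-2*t) - 3*t*exp(3*t)/5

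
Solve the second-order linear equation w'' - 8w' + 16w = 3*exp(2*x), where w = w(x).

w = 3*exp(2*x)/4 + C1*exp(4*x) + C2*x*exp(4*x)

Characteristic equation r² - 8r + 16 = 0 has discriminant (-8)² - 4·(16) = 0, so r = 4 is a repeated root.
Hence w_h = (C1 + C2*x)*exp(4*x).
Try w_p = A*exp(2*x). Substituting into the equation and dividing by exp(2*x) gives A = 3/4, so w_p = 3*exp(2*x)/4.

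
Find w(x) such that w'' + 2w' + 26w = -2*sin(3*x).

Characteristic equation r² + 2r + 26 = 0 has discriminant (2)² - 4·(26) = -100 < 0, so r = -1 ± 5i.
Hence w_h = C1*cos(5*x)*exp(-x) + C2*exp(-x)*sin(5*x).
Try w_p = A*cos(3*x) + B*sin(3*x). Substituting and equating the coefficients of cos(3x) and sin(3x) gives A = 12/325, B = -34/325, so w_p = -34*sin(3*x)/325 + 12*cos(3*x)/325.

w = -34*sin(3*x)/325 + 12*cos(3*x)/325 + C1*cos(5*x)*exp(-x) + C2*exp(-x)*sin(5*x)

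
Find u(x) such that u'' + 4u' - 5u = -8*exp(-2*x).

u = 8*exp(-2*x)/9 + C1*exp(-5*x) + C2*exp(x)

Characteristic equation r² + 4r - 5 = 0 factors as (r + 5)(r - 1) = 0, so r = -5, 1.
Hence u_h = C1*exp(-5*x) + C2*exp(x).
Try u_p = A*exp(-2*x). Substituting into the equation and dividing by exp(-2*x) gives A = 8/9, so u_p = 8*exp(-2*x)/9.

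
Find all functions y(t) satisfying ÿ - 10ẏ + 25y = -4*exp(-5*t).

Characteristic equation r² - 10r + 25 = 0 has discriminant (-10)² - 4·(25) = 0, so r = 5 is a repeated root.
Hence y_h = (C1 + C2*t)*exp(5*t).
Try y_p = A*exp(-5*t). Substituting into the equation and dividing by exp(-5*t) gives A = -1/25, so y_p = -exp(-5*t)/25.

y = -exp(-5*t)/25 + C1*exp(5*t) + C2*t*exp(5*t)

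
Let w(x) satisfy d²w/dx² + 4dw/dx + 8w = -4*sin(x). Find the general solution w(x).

w = -28*sin(x)/65 + 16*cos(x)/65 + C1*cos(2*x)*exp(-2*x) + C2*exp(-2*x)*sin(2*x)

Characteristic equation r² + 4r + 8 = 0 has discriminant (4)² - 4·(8) = -16 < 0, so r = -2 ± 2i.
Hence w_h = C1*cos(2*x)*exp(-2*x) + C2*exp(-2*x)*sin(2*x).
Try w_p = A*cos(x) + B*sin(x). Substituting and equating the coefficients of cos(x) and sin(x) gives A = 16/65, B = -28/65, so w_p = -28*sin(x)/65 + 16*cos(x)/65.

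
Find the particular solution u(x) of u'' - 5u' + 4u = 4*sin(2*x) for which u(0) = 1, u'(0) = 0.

u = -exp(4*x)/5 + 2*cos(2*x)/5 + 4*exp(x)/5

Characteristic equation r² - 5r + 4 = 0 factors as (r - 4)(r - 1) = 0, so r = 4, 1.
Hence u_h = C1*exp(4*x) + C2*exp(x).
Try u_p = A*cos(2*x) + B*sin(2*x). Substituting and equating the coefficients of cos(2x) and sin(2x) gives A = 2/5, B = 0, so u_p = 2*cos(2*x)/5.
General solution: u = 2*cos(2*x)/5 + C1*exp(4*x) + C2*exp(x).
Apply the initial conditions: u(0) = 2/5 + C1 + C2 = 1 and u'(0) = C2 + 4*C1 = 0. Solving gives C1 = -1/5, C2 = 4/5.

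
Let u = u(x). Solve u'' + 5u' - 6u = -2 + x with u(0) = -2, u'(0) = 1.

u = 7/36 - 121*exp(-6*x)/252 - 12*exp(x)/7 - x/6

Characteristic equation r² + 5r - 6 = 0 factors as (r + 6)(r - 1) = 0, so r = -6, 1.
Hence u_h = C1*exp(-6*x) + C2*exp(x).
For the particular solution try u_p = A0 + A1*x. Substituting and matching coefficients of each power of x gives A0 = 7/36, A1 = -1/6, so u_p = 7/36 - x/6.
General solution: u = 7/36 - x/6 + C1*exp(-6*x) + C2*exp(x).
Apply the initial conditions: u(0) = 7/36 + C1 + C2 = -2 and u'(0) = -1/6 + C2 - 6*C1 = 1. Solving gives C1 = -121/252, C2 = -12/7.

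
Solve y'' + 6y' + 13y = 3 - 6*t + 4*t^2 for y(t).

Characteristic equation r² + 6r + 13 = 0 has discriminant (6)² - 4·(13) = -16 < 0, so r = -3 ± 2i.
Hence y_h = C1*cos(2*t)*exp(-3*t) + C2*exp(-3*t)*sin(2*t).
For the particular solution try y_p = A0 + A1*t + A2*t^2. Substituting and matching coefficients of each power of t gives A0 = 1159/2197, A1 = -126/169, A2 = 4/13, so y_p = 1159/2197 - 126*t/169 + 4*t^2/13.

y = 1159/2197 - 126*t/169 + 4*t**2/13 + C1*cos(2*t)*exp(-3*t) + C2*exp(-3*t)*sin(2*t)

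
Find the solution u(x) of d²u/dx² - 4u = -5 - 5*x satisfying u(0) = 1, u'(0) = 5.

u = 5/4 - 17*exp(-2*x)/16 + 5*x/4 + 13*exp(2*x)/16

Characteristic equation r² - 4 = 0 factors as (r + 2)(r - 2) = 0, so r = -2, 2.
Hence u_h = C1*exp(-2*x) + C2*exp(2*x).
For the particular solution try u_p = A0 + A1*x. Substituting and matching coefficients of each power of x gives A0 = 5/4, A1 = 5/4, so u_p = 5/4 + 5*x/4.
General solution: u = 5/4 + 5*x/4 + C1*exp(-2*x) + C2*exp(2*x).
Apply the initial conditions: u(0) = 5/4 + C1 + C2 = 1 and u'(0) = 5/4 - 2*C1 + 2*C2 = 5. Solving gives C1 = -17/16, C2 = 13/16.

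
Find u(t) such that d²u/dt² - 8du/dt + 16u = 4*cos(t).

u = -32*sin(t)/289 + 60*cos(t)/289 + C1*exp(4*t) + C2*t*exp(4*t)

Characteristic equation r² - 8r + 16 = 0 has discriminant (-8)² - 4·(16) = 0, so r = 4 is a repeated root.
Hence u_h = (C1 + C2*t)*exp(4*t).
Try u_p = A*cos(t) + B*sin(t). Substituting and equating the coefficients of cos(t) and sin(t) gives A = 60/289, B = -32/289, so u_p = -32*sin(t)/289 + 60*cos(t)/289.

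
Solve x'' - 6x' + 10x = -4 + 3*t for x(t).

Characteristic equation r² - 6r + 10 = 0 has discriminant (-6)² - 4·(10) = -4 < 0, so r = 3 ± i.
Hence x_h = C1*cos(t)*exp(3*t) + C2*exp(3*t)*sin(t).
For the particular solution try x_p = A0 + A1*t. Substituting and matching coefficients of each power of t gives A0 = -11/50, A1 = 3/10, so x_p = -11/50 + 3*t/10.

x = -11/50 + 3*t/10 + C1*cos(t)*exp(3*t) + C2*exp(3*t)*sin(t)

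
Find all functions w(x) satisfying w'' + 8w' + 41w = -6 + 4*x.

Characteristic equation r² + 8r + 41 = 0 has discriminant (8)² - 4·(41) = -100 < 0, so r = -4 ± 5i.
Hence w_h = C1*cos(5*x)*exp(-4*x) + C2*exp(-4*x)*sin(5*x).
For the particular solution try w_p = A0 + A1*x. Substituting and matching coefficients of each power of x gives A0 = -278/1681, A1 = 4/41, so w_p = -278/1681 + 4*x/41.

w = -278/1681 + 4*x/41 + C1*cos(5*x)*exp(-4*x) + C2*exp(-4*x)*sin(5*x)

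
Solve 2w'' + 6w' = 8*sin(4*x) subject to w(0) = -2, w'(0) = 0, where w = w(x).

w = -5/3 - 16*exp(-3*x)/75 - 4*sin(4*x)/25 - 3*cos(4*x)/25

Divide through by 2: w'' + 3w' = 4*sin(4*x).
Characteristic equation r² + 3r = 0 factors as (r + 3)r = 0, so r = -3, 0.
Hence w_h = C1*exp(-3*x) + C2.
Try w_p = A*cos(4*x) + B*sin(4*x). Substituting and equating the coefficients of cos(4x) and sin(4x) gives A = -3/25, B = -4/25, so w_p = -4*sin(4*x)/25 - 3*cos(4*x)/25.
General solution: w = C2 - 4*sin(4*x)/25 - 3*cos(4*x)/25 + C1*exp(-3*x).
Apply the initial conditions: w(0) = -3/25 + C1 + C2 = -2 and w'(0) = -16/25 - 3*C1 = 0. Solving gives C1 = -16/75, C2 = -5/3.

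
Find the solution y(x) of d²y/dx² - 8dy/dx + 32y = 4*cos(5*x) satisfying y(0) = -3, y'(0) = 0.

Characteristic equation r² - 8r + 32 = 0 has discriminant (-8)² - 4·(32) = -64 < 0, so r = 4 ± 4i.
Hence y_h = C1*cos(4*x)*exp(4*x) + C2*exp(4*x)*sin(4*x).
Try y_p = A*cos(5*x) + B*sin(5*x). Substituting and equating the coefficients of cos(5x) and sin(5x) gives A = 28/1649, B = -160/1649, so y_p = -160*sin(5*x)/1649 + 28*cos(5*x)/1649.
General solution: y = -160*sin(5*x)/1649 + 28*cos(5*x)/1649 + C1*cos(4*x)*exp(4*x) + C2*exp(4*x)*sin(4*x).
Apply the initial conditions: y(0) = 28/1649 + C1 = -3 and y'(0) = -800/1649 + 4*C1 + 4*C2 = 0. Solving gives C1 = -4975/1649, C2 = 5175/1649.

y = -160*sin(5*x)/1649 + 28*cos(5*x)/1649 - 4975*cos(4*x)*exp(4*x)/1649 + 5175*exp(4*x)*sin(4*x)/1649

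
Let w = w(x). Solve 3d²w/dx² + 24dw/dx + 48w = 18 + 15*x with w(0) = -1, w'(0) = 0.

w = 7/32 - 39*exp(-4*x)/32 + 5*x/16 - 83*x*exp(-4*x)/16

Divide through by 3: w'' + 8w' + 16w = 6 + 5*x.
Characteristic equation r² + 8r + 16 = 0 has discriminant (8)² - 4·(16) = 0, so r = -4 is a repeated root.
Hence w_h = (C1 + C2*x)*exp(-4*x).
For the particular solution try w_p = A0 + A1*x. Substituting and matching coefficients of each power of x gives A0 = 7/32, A1 = 5/16, so w_p = 7/32 + 5*x/16.
General solution: w = 7/32 + 5*x/16 + C1*exp(-4*x) + C2*x*exp(-4*x).
Apply the initial conditions: w(0) = 7/32 + C1 = -1 and w'(0) = 5/16 + C2 - 4*C1 = 0. Solving gives C1 = -39/32, C2 = -83/16.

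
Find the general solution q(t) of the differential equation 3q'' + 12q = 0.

q = C1*cos(2*t) + C2*sin(2*t)

Divide through by 3: q'' + 4q = 0.
Characteristic equation r² + 4 = 0 has discriminant (0)² - 4·(4) = -16 < 0, so r = ± 2i.
Hence q_h = C1*cos(2*t) + C2*sin(2*t).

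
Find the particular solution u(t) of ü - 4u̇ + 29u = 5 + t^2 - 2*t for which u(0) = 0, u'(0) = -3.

Characteristic equation r² - 4r + 29 = 0 has discriminant (-4)² - 4·(29) = -100 < 0, so r = 2 ± 5i.
Hence u_h = C1*cos(5*t)*exp(2*t) + C2*exp(2*t)*sin(5*t).
For the particular solution try u_p = A0 + A1*t + A2*t^2. Substituting and matching coefficients of each power of t gives A0 = 3947/24389, A1 = -50/841, A2 = 1/29, so u_p = 3947/24389 - 50*t/841 + t^2/29.
General solution: u = 3947/24389 - 50*t/841 + t^2/29 + C1*cos(5*t)*exp(2*t) + C2*exp(2*t)*sin(5*t).
Apply the initial conditions: u(0) = 3947/24389 + C1 = 0 and u'(0) = -50/841 + 2*C1 + 5*C2 = -3. Solving gives C1 = -3947/24389, C2 = -63823/121945.

u = 3947/24389 - 50*t/841 + t**2/29 - 63823*exp(2*t)*sin(5*t)/121945 - 3947*cos(5*t)*exp(2*t)/24389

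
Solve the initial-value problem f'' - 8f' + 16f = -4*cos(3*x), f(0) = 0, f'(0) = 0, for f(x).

Characteristic equation r² - 8r + 16 = 0 has discriminant (-8)² - 4·(16) = 0, so r = 4 is a repeated root.
Hence f_h = (C1 + C2*x)*exp(4*x).
Try f_p = A*cos(3*x) + B*sin(3*x). Substituting and equating the coefficients of cos(3x) and sin(3x) gives A = -28/625, B = 96/625, so f_p = -28*cos(3*x)/625 + 96*sin(3*x)/625.
General solution: f = -28*cos(3*x)/625 + 96*sin(3*x)/625 + C1*exp(4*x) + C2*x*exp(4*x).
Apply the initial conditions: f(0) = -28/625 + C1 = 0 and f'(0) = 288/625 + C2 + 4*C1 = 0. Solving gives C1 = 28/625, C2 = -16/25.

f = -28*cos(3*x)/625 + 28*exp(4*x)/625 + 96*sin(3*x)/625 - 16*x*exp(4*x)/25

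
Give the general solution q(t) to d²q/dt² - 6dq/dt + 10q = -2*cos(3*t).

q = -2*cos(3*t)/325 + 36*sin(3*t)/325 + C1*cos(t)*exp(3*t) + C2*exp(3*t)*sin(t)

Characteristic equation r² - 6r + 10 = 0 has discriminant (-6)² - 4·(10) = -4 < 0, so r = 3 ± i.
Hence q_h = C1*cos(t)*exp(3*t) + C2*exp(3*t)*sin(t).
Try q_p = A*cos(3*t) + B*sin(3*t). Substituting and equating the coefficients of cos(3t) and sin(3t) gives A = -2/325, B = 36/325, so q_p = -2*cos(3*t)/325 + 36*sin(3*t)/325.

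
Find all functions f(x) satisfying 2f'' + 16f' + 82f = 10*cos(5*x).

Divide through by 2: f'' + 8f' + 41f = 5*cos(5*x).
Characteristic equation r² + 8r + 41 = 0 has discriminant (8)² - 4·(41) = -100 < 0, so r = -4 ± 5i.
Hence f_h = C1*cos(5*x)*exp(-4*x) + C2*exp(-4*x)*sin(5*x).
Try f_p = A*cos(5*x) + B*sin(5*x). Substituting and equating the coefficients of cos(5x) and sin(5x) gives A = 5/116, B = 25/232, so f_p = 5*cos(5*x)/116 + 25*sin(5*x)/232.

f = 5*cos(5*x)/116 + 25*sin(5*x)/232 + C1*cos(5*x)*exp(-4*x) + C2*exp(-4*x)*sin(5*x)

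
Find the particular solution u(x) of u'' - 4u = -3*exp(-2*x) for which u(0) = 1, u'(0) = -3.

Characteristic equation r² - 4 = 0 factors as (r - 2)(r + 2) = 0, so r = 2, -2.
Hence u_h = C1*exp(2*x) + C2*exp(-2*x).
Since exp(-2*x) solves the homogeneous equation (r = -2 is a root of multiplicity 1), multiply the trial by x. Try u_p = A*x*exp(-2*x). Substituting into the equation and dividing by exp(-2*x) gives A = 3/4, so u_p = 3*x*exp(-2*x)/4.
General solution: u = C1*exp(2*x) + C2*exp(-2*x) + 3*x*exp(-2*x)/4.
Apply the initial conditions: u(0) = C1 + C2 = 1 and u'(0) = 3/4 - 2*C2 + 2*C1 = -3. Solving gives C1 = -7/16, C2 = 23/16.

u = -7*exp(2*x)/16 + 23*exp(-2*x)/16 + 3*x*exp(-2*x)/4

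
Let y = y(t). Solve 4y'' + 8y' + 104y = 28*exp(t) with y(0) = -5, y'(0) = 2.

y = 7*exp(t)/29 - 152*cos(5*t)*exp(-t)/29 - 101*exp(-t)*sin(5*t)/145

Divide through by 4: y'' + 2y' + 26y = 7*exp(t).
Characteristic equation r² + 2r + 26 = 0 has discriminant (2)² - 4·(26) = -100 < 0, so r = -1 ± 5i.
Hence y_h = C1*cos(5*t)*exp(-t) + C2*exp(-t)*sin(5*t).
Try y_p = A*exp(t). Substituting into the equation and dividing by exp(t) gives A = 7/29, so y_p = 7*exp(t)/29.
General solution: y = 7*exp(t)/29 + C1*cos(5*t)*exp(-t) + C2*exp(-t)*sin(5*t).
Apply the initial conditions: y(0) = 7/29 + C1 = -5 and y'(0) = 7/29 - C1 + 5*C2 = 2. Solving gives C1 = -152/29, C2 = -101/145.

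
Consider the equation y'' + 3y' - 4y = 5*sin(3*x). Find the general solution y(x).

y = -13*sin(3*x)/50 - 9*cos(3*x)/50 + C1*exp(x) + C2*exp(-4*x)

Characteristic equation r² + 3r - 4 = 0 factors as (r - 1)(r + 4) = 0, so r = 1, -4.
Hence y_h = C1*exp(x) + C2*exp(-4*x).
Try y_p = A*cos(3*x) + B*sin(3*x). Substituting and equating the coefficients of cos(3x) and sin(3x) gives A = -9/50, B = -13/50, so y_p = -13*sin(3*x)/50 - 9*cos(3*x)/50.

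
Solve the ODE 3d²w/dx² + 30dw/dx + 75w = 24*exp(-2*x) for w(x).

w = 8*exp(-2*x)/9 + C1*exp(-5*x) + C2*x*exp(-5*x)

Divide through by 3: w'' + 10w' + 25w = 8*exp(-2*x).
Characteristic equation r² + 10r + 25 = 0 has discriminant (10)² - 4·(25) = 0, so r = -5 is a repeated root.
Hence w_h = (C1 + C2*x)*exp(-5*x).
Try w_p = A*exp(-2*x). Substituting into the equation and dividing by exp(-2*x) gives A = 8/9, so w_p = 8*exp(-2*x)/9.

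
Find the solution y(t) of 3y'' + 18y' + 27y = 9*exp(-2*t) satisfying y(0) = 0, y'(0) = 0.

y = -3*exp(-3*t) + 3*exp(-2*t) - 3*t*exp(-3*t)

Divide through by 3: y'' + 6y' + 9y = 3*exp(-2*t).
Characteristic equation r² + 6r + 9 = 0 has discriminant (6)² - 4·(9) = 0, so r = -3 is a repeated root.
Hence y_h = (C1 + C2*t)*exp(-3*t).
Try y_p = A*exp(-2*t). Substituting into the equation and dividing by exp(-2*t) gives A = 3, so y_p = 3*exp(-2*t).
General solution: y = 3*exp(-2*t) + C1*exp(-3*t) + C2*t*exp(-3*t).
Apply the initial conditions: y(0) = 3 + C1 = 0 and y'(0) = -6 + C2 - 3*C1 = 0. Solving gives C1 = -3, C2 = -3.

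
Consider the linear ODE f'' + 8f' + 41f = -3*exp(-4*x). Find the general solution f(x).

Characteristic equation r² + 8r + 41 = 0 has discriminant (8)² - 4·(41) = -100 < 0, so r = -4 ± 5i.
Hence f_h = C1*cos(5*x)*exp(-4*x) + C2*exp(-4*x)*sin(5*x).
Try f_p = A*exp(-4*x). Substituting into the equation and dividing by exp(-4*x) gives A = -3/25, so f_p = -3*exp(-4*x)/25.

f = -3*exp(-4*x)/25 + C1*cos(5*x)*exp(-4*x) + C2*exp(-4*x)*sin(5*x)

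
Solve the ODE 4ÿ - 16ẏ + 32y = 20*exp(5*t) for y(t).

Divide through by 4: y'' - 4y' + 8y = 5*exp(5*t).
Characteristic equation r² - 4r + 8 = 0 has discriminant (-4)² - 4·(8) = -16 < 0, so r = 2 ± 2i.
Hence y_h = C1*cos(2*t)*exp(2*t) + C2*exp(2*t)*sin(2*t).
Try y_p = A*exp(5*t). Substituting into the equation and dividing by exp(5*t) gives A = 5/13, so y_p = 5*exp(5*t)/13.

y = 5*exp(5*t)/13 + C1*cos(2*t)*exp(2*t) + C2*exp(2*t)*sin(2*t)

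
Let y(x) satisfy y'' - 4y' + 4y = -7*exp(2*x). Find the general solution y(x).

Characteristic equation r² - 4r + 4 = 0 has discriminant (-4)² - 4·(4) = 0, so r = 2 is a repeated root.
Hence y_h = (C1 + C2*x)*exp(2*x).
Since exp(2*x) solves the homogeneous equation (r = 2 is a root of multiplicity 2), multiply the trial by x^2. Try y_p = A*x^2*exp(2*x). Substituting into the equation and dividing by exp(2*x) gives A = -7/2, so y_p = -7*x^2*exp(2*x)/2.

y = C1*exp(2*x) - 7*x**2*exp(2*x)/2 + C2*x*exp(2*x)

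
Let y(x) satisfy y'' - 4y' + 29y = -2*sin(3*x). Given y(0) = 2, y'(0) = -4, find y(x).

y = -5*sin(3*x)/68 - 3*cos(3*x)/68 - 107*exp(2*x)*sin(5*x)/68 + 139*cos(5*x)*exp(2*x)/68

Characteristic equation r² - 4r + 29 = 0 has discriminant (-4)² - 4·(29) = -100 < 0, so r = 2 ± 5i.
Hence y_h = C1*cos(5*x)*exp(2*x) + C2*exp(2*x)*sin(5*x).
Try y_p = A*cos(3*x) + B*sin(3*x). Substituting and equating the coefficients of cos(3x) and sin(3x) gives A = -3/68, B = -5/68, so y_p = -5*sin(3*x)/68 - 3*cos(3*x)/68.
General solution: y = -5*sin(3*x)/68 - 3*cos(3*x)/68 + C1*cos(5*x)*exp(2*x) + C2*exp(2*x)*sin(5*x).
Apply the initial conditions: y(0) = -3/68 + C1 = 2 and y'(0) = -15/68 + 2*C1 + 5*C2 = -4. Solving gives C1 = 139/68, C2 = -107/68.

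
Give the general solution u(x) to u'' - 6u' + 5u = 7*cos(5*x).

u = -21*sin(5*x)/130 - 7*cos(5*x)/65 + C1*exp(5*x) + C2*exp(x)

Characteristic equation r² - 6r + 5 = 0 factors as (r - 5)(r - 1) = 0, so r = 5, 1.
Hence u_h = C1*exp(5*x) + C2*exp(x).
Try u_p = A*cos(5*x) + B*sin(5*x). Substituting and equating the coefficients of cos(5x) and sin(5x) gives A = -7/65, B = -21/130, so u_p = -21*sin(5*x)/130 - 7*cos(5*x)/65.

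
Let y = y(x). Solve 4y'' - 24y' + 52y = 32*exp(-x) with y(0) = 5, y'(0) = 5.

Divide through by 4: y'' - 6y' + 13y = 8*exp(-x).
Characteristic equation r² - 6r + 13 = 0 has discriminant (-6)² - 4·(13) = -16 < 0, so r = 3 ± 2i.
Hence y_h = C1*cos(2*x)*exp(3*x) + C2*exp(3*x)*sin(2*x).
Try y_p = A*exp(-x). Substituting into the equation and dividing by exp(-x) gives A = 2/5, so y_p = 2*exp(-x)/5.
General solution: y = 2*exp(-x)/5 + C1*cos(2*x)*exp(3*x) + C2*exp(3*x)*sin(2*x).
Apply the initial conditions: y(0) = 2/5 + C1 = 5 and y'(0) = -2/5 + 2*C2 + 3*C1 = 5. Solving gives C1 = 23/5, C2 = -21/5.

y = 2*exp(-x)/5 - 21*exp(3*x)*sin(2*x)/5 + 23*cos(2*x)*exp(3*x)/5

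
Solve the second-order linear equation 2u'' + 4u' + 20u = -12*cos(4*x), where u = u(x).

Divide through by 2: u'' + 2u' + 10u = -6*cos(4*x).
Characteristic equation r² + 2r + 10 = 0 has discriminant (2)² - 4·(10) = -36 < 0, so r = -1 ± 3i.
Hence u_h = C1*cos(3*x)*exp(-x) + C2*exp(-x)*sin(3*x).
Try u_p = A*cos(4*x) + B*sin(4*x). Substituting and equating the coefficients of cos(4x) and sin(4x) gives A = 9/25, B = -12/25, so u_p = -12*sin(4*x)/25 + 9*cos(4*x)/25.

u = -12*sin(4*x)/25 + 9*cos(4*x)/25 + C1*cos(3*x)*exp(-x) + C2*exp(-x)*sin(3*x)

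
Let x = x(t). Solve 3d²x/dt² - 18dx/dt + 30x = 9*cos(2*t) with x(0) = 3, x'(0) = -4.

Divide through by 3: x'' - 6x' + 10x = 3*cos(2*t).
Characteristic equation r² - 6r + 10 = 0 has discriminant (-6)² - 4·(10) = -4 < 0, so r = 3 ± i.
Hence x_h = C1*cos(t)*exp(3*t) + C2*exp(3*t)*sin(t).
Try x_p = A*cos(2*t) + B*sin(2*t). Substituting and equating the coefficients of cos(2t) and sin(2t) gives A = 1/10, B = -1/5, so x_p = -sin(2*t)/5 + cos(2*t)/10.
General solution: x = -sin(2*t)/5 + cos(2*t)/10 + C1*cos(t)*exp(3*t) + C2*exp(3*t)*sin(t).
Apply the initial conditions: x(0) = 1/10 + C1 = 3 and x'(0) = -2/5 + C2 + 3*C1 = -4. Solving gives C1 = 29/10, C2 = -123/10.

x = -sin(2*t)/5 + cos(2*t)/10 - 123*exp(3*t)*sin(t)/10 + 29*cos(t)*exp(3*t)/10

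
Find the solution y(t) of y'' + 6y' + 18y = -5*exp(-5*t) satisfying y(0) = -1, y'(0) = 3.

Characteristic equation r² + 6r + 18 = 0 has discriminant (6)² - 4·(18) = -36 < 0, so r = -3 ± 3i.
Hence y_h = C1*cos(3*t)*exp(-3*t) + C2*exp(-3*t)*sin(3*t).
Try y_p = A*exp(-5*t). Substituting into the equation and dividing by exp(-5*t) gives A = -5/13, so y_p = -5*exp(-5*t)/13.
General solution: y = -5*exp(-5*t)/13 + C1*cos(3*t)*exp(-3*t) + C2*exp(-3*t)*sin(3*t).
Apply the initial conditions: y(0) = -5/13 + C1 = -1 and y'(0) = 25/13 - 3*C1 + 3*C2 = 3. Solving gives C1 = -8/13, C2 = -10/39.

y = -5*exp(-5*t)/13 - 10*exp(-3*t)*sin(3*t)/39 - 8*cos(3*t)*exp(-3*t)/13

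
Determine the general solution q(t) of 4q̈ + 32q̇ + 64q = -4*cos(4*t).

q = -sin(4*t)/32 + C1*exp(-4*t) + C2*t*exp(-4*t)

Divide through by 4: q'' + 8q' + 16q = -cos(4*t).
Characteristic equation r² + 8r + 16 = 0 has discriminant (8)² - 4·(16) = 0, so r = -4 is a repeated root.
Hence q_h = (C1 + C2*t)*exp(-4*t).
Try q_p = A*cos(4*t) + B*sin(4*t). Substituting and equating the coefficients of cos(4t) and sin(4t) gives A = 0, B = -1/32, so q_p = -sin(4*t)/32.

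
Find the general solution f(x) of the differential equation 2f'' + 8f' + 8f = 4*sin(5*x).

f = -42*sin(5*x)/841 - 40*cos(5*x)/841 + C1*exp(-2*x) + C2*x*exp(-2*x)

Divide through by 2: f'' + 4f' + 4f = 2*sin(5*x).
Characteristic equation r² + 4r + 4 = 0 has discriminant (4)² - 4·(4) = 0, so r = -2 is a repeated root.
Hence f_h = (C1 + C2*x)*exp(-2*x).
Try f_p = A*cos(5*x) + B*sin(5*x). Substituting and equating the coefficients of cos(5x) and sin(5x) gives A = -40/841, B = -42/841, so f_p = -42*sin(5*x)/841 - 40*cos(5*x)/841.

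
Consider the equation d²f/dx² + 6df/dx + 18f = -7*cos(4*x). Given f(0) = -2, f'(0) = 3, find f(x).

f = -42*sin(4*x)/145 - 7*cos(4*x)/290 - 573*cos(3*x)*exp(-3*x)/290 - 171*exp(-3*x)*sin(3*x)/290

Characteristic equation r² + 6r + 18 = 0 has discriminant (6)² - 4·(18) = -36 < 0, so r = -3 ± 3i.
Hence f_h = C1*cos(3*x)*exp(-3*x) + C2*exp(-3*x)*sin(3*x).
Try f_p = A*cos(4*x) + B*sin(4*x). Substituting and equating the coefficients of cos(4x) and sin(4x) gives A = -7/290, B = -42/145, so f_p = -42*sin(4*x)/145 - 7*cos(4*x)/290.
General solution: f = -42*sin(4*x)/145 - 7*cos(4*x)/290 + C1*cos(3*x)*exp(-3*x) + C2*exp(-3*x)*sin(3*x).
Apply the initial conditions: f(0) = -7/290 + C1 = -2 and f'(0) = -168/145 - 3*C1 + 3*C2 = 3. Solving gives C1 = -573/290, C2 = -171/290.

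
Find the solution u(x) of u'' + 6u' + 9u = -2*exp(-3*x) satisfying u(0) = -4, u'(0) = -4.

u = -4*exp(-3*x) - x**2*exp(-3*x) - 16*x*exp(-3*x)

Characteristic equation r² + 6r + 9 = 0 has discriminant (6)² - 4·(9) = 0, so r = -3 is a repeated root.
Hence u_h = (C1 + C2*x)*exp(-3*x).
Since exp(-3*x) solves the homogeneous equation (r = -3 is a root of multiplicity 2), multiply the trial by x^2. Try u_p = A*x^2*exp(-3*x). Substituting into the equation and dividing by exp(-3*x) gives A = -1, so u_p = -x^2*exp(-3*x).
General solution: u = C1*exp(-3*x) - x^2*exp(-3*x) + C2*x*exp(-3*x).
Apply the initial conditions: u(0) = C1 = -4 and u'(0) = C2 - 3*C1 = -4. Solving gives C1 = -4, C2 = -16.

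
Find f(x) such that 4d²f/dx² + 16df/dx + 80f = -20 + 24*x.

f = -31/100 + 3*x/10 + C1*cos(4*x)*exp(-2*x) + C2*exp(-2*x)*sin(4*x)

Divide through by 4: f'' + 4f' + 20f = -5 + 6*x.
Characteristic equation r² + 4r + 20 = 0 has discriminant (4)² - 4·(20) = -64 < 0, so r = -2 ± 4i.
Hence f_h = C1*cos(4*x)*exp(-2*x) + C2*exp(-2*x)*sin(4*x).
For the particular solution try f_p = A0 + A1*x. Substituting and matching coefficients of each power of x gives A0 = -31/100, A1 = 3/10, so f_p = -31/100 + 3*x/10.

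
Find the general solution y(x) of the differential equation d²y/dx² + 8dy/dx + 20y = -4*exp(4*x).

y = -exp(4*x)/17 + C1*cos(2*x)*exp(-4*x) + C2*exp(-4*x)*sin(2*x)

Characteristic equation r² + 8r + 20 = 0 has discriminant (8)² - 4·(20) = -16 < 0, so r = -4 ± 2i.
Hence y_h = C1*cos(2*x)*exp(-4*x) + C2*exp(-4*x)*sin(2*x).
Try y_p = A*exp(4*x). Substituting into the equation and dividing by exp(4*x) gives A = -1/17, so y_p = -exp(4*x)/17.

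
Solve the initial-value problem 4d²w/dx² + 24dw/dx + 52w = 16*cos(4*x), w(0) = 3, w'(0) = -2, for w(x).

w = -4*cos(4*x)/195 + 32*sin(4*x)/195 + 589*cos(2*x)*exp(-3*x)/195 + 1249*exp(-3*x)*sin(2*x)/390

Divide through by 4: w'' + 6w' + 13w = 4*cos(4*x).
Characteristic equation r² + 6r + 13 = 0 has discriminant (6)² - 4·(13) = -16 < 0, so r = -3 ± 2i.
Hence w_h = C1*cos(2*x)*exp(-3*x) + C2*exp(-3*x)*sin(2*x).
Try w_p = A*cos(4*x) + B*sin(4*x). Substituting and equating the coefficients of cos(4x) and sin(4x) gives A = -4/195, B = 32/195, so w_p = -4*cos(4*x)/195 + 32*sin(4*x)/195.
General solution: w = -4*cos(4*x)/195 + 32*sin(4*x)/195 + C1*cos(2*x)*exp(-3*x) + C2*exp(-3*x)*sin(2*x).
Apply the initial conditions: w(0) = -4/195 + C1 = 3 and w'(0) = 128/195 - 3*C1 + 2*C2 = -2. Solving gives C1 = 589/195, C2 = 1249/390.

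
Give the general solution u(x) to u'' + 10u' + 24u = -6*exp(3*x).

Characteristic equation r² + 10r + 24 = 0 factors as (r + 6)(r + 4) = 0, so r = -6, -4.
Hence u_h = C1*exp(-6*x) + C2*exp(-4*x).
Try u_p = A*exp(3*x). Substituting into the equation and dividing by exp(3*x) gives A = -2/21, so u_p = -2*exp(3*x)/21.

u = -2*exp(3*x)/21 + C1*exp(-6*x) + C2*exp(-4*x)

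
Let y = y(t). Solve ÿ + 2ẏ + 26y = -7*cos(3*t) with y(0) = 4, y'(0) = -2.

y = -119*cos(3*t)/325 - 42*sin(3*t)/325 + 179*exp(-t)*sin(5*t)/325 + 1419*cos(5*t)*exp(-t)/325

Characteristic equation r² + 2r + 26 = 0 has discriminant (2)² - 4·(26) = -100 < 0, so r = -1 ± 5i.
Hence y_h = C1*cos(5*t)*exp(-t) + C2*exp(-t)*sin(5*t).
Try y_p = A*cos(3*t) + B*sin(3*t). Substituting and equating the coefficients of cos(3t) and sin(3t) gives A = -119/325, B = -42/325, so y_p = -119*cos(3*t)/325 - 42*sin(3*t)/325.
General solution: y = -119*cos(3*t)/325 - 42*sin(3*t)/325 + C1*cos(5*t)*exp(-t) + C2*exp(-t)*sin(5*t).
Apply the initial conditions: y(0) = -119/325 + C1 = 4 and y'(0) = -126/325 - C1 + 5*C2 = -2. Solving gives C1 = 1419/325, C2 = 179/325.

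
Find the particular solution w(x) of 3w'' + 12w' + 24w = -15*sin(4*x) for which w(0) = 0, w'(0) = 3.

Divide through by 3: w'' + 4w' + 8w = -5*sin(4*x).
Characteristic equation r² + 4r + 8 = 0 has discriminant (4)² - 4·(8) = -16 < 0, so r = -2 ± 2i.
Hence w_h = C1*cos(2*x)*exp(-2*x) + C2*exp(-2*x)*sin(2*x).
Try w_p = A*cos(4*x) + B*sin(4*x). Substituting and equating the coefficients of cos(4x) and sin(4x) gives A = 1/4, B = 1/8, so w_p = cos(4*x)/4 + sin(4*x)/8.
General solution: w = cos(4*x)/4 + sin(4*x)/8 + C1*cos(2*x)*exp(-2*x) + C2*exp(-2*x)*sin(2*x).
Apply the initial conditions: w(0) = 1/4 + C1 = 0 and w'(0) = 1/2 - 2*C1 + 2*C2 = 3. Solving gives C1 = -1/4, C2 = 1.

w = cos(4*x)/4 + sin(4*x)/8 + exp(-2*x)*sin(2*x) - cos(2*x)*exp(-2*x)/4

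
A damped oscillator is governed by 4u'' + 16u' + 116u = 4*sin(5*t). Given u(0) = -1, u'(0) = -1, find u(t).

Divide through by 4: u'' + 4u' + 29u = sin(5*t).
Characteristic equation r² + 4r + 29 = 0 has discriminant (4)² - 4·(29) = -100 < 0, so r = -2 ± 5i.
Hence u_h = C1*cos(5*t)*exp(-2*t) + C2*exp(-2*t)*sin(5*t).
Try u_p = A*cos(5*t) + B*sin(5*t). Substituting and equating the coefficients of cos(5t) and sin(5t) gives A = -5/104, B = 1/104, so u_p = -5*cos(5*t)/104 + sin(5*t)/104.
General solution: u = -5*cos(5*t)/104 + sin(5*t)/104 + C1*cos(5*t)*exp(-2*t) + C2*exp(-2*t)*sin(5*t).
Apply the initial conditions: u(0) = -5/104 + C1 = -1 and u'(0) = 5/104 - 2*C1 + 5*C2 = -1. Solving gives C1 = -99/104, C2 = -307/520.

u = -5*cos(5*t)/104 + sin(5*t)/104 - 307*exp(-2*t)*sin(5*t)/520 - 99*cos(5*t)*exp(-2*t)/104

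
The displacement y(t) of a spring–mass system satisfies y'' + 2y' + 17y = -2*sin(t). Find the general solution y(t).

Characteristic equation r² + 2r + 17 = 0 has discriminant (2)² - 4·(17) = -64 < 0, so r = -1 ± 4i.
Hence y_h = C1*cos(4*t)*exp(-t) + C2*exp(-t)*sin(4*t).
Try y_p = A*cos(t) + B*sin(t). Substituting and equating the coefficients of cos(t) and sin(t) gives A = 1/65, B = -8/65, so y_p = -8*sin(t)/65 + cos(t)/65.

y = -8*sin(t)/65 + cos(t)/65 + C1*cos(4*t)*exp(-t) + C2*exp(-t)*sin(4*t)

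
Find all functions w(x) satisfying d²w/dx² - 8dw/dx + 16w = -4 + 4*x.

w = -1/8 + x/4 + C1*exp(4*x) + C2*x*exp(4*x)

Characteristic equation r² - 8r + 16 = 0 has discriminant (-8)² - 4·(16) = 0, so r = 4 is a repeated root.
Hence w_h = (C1 + C2*x)*exp(4*x).
For the particular solution try w_p = A0 + A1*x. Substituting and matching coefficients of each power of x gives A0 = -1/8, A1 = 1/4, so w_p = -1/8 + x/4.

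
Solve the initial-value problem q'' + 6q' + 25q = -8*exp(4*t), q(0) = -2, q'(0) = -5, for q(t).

q = -8*exp(4*t)/65 - 659*exp(-3*t)*sin(4*t)/260 - 122*cos(4*t)*exp(-3*t)/65

Characteristic equation r² + 6r + 25 = 0 has discriminant (6)² - 4·(25) = -64 < 0, so r = -3 ± 4i.
Hence q_h = C1*cos(4*t)*exp(-3*t) + C2*exp(-3*t)*sin(4*t).
Try q_p = A*exp(4*t). Substituting into the equation and dividing by exp(4*t) gives A = -8/65, so q_p = -8*exp(4*t)/65.
General solution: q = -8*exp(4*t)/65 + C1*cos(4*t)*exp(-3*t) + C2*exp(-3*t)*sin(4*t).
Apply the initial conditions: q(0) = -8/65 + C1 = -2 and q'(0) = -32/65 - 3*C1 + 4*C2 = -5. Solving gives C1 = -122/65, C2 = -659/260.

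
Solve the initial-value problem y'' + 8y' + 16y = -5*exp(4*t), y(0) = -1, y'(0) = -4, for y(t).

y = -59*exp(-4*t)/64 - 5*exp(4*t)/64 - 59*t*exp(-4*t)/8

Characteristic equation r² + 8r + 16 = 0 has discriminant (8)² - 4·(16) = 0, so r = -4 is a repeated root.
Hence y_h = (C1 + C2*t)*exp(-4*t).
Try y_p = A*exp(4*t). Substituting into the equation and dividing by exp(4*t) gives A = -5/64, so y_p = -5*exp(4*t)/64.
General solution: y = -5*exp(4*t)/64 + C1*exp(-4*t) + C2*t*exp(-4*t).
Apply the initial conditions: y(0) = -5/64 + C1 = -1 and y'(0) = -5/16 + C2 - 4*C1 = -4. Solving gives C1 = -59/64, C2 = -59/8.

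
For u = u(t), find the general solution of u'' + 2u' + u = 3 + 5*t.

Characteristic equation r² + 2r + 1 = 0 has discriminant (2)² - 4·(1) = 0, so r = -1 is a repeated root.
Hence u_h = (C1 + C2*t)*exp(-t).
For the particular solution try u_p = A0 + A1*t. Substituting and matching coefficients of each power of t gives A0 = -7, A1 = 5, so u_p = -7 + 5*t.

u = -7 + 5*t + C1*exp(-t) + C2*t*exp(-t)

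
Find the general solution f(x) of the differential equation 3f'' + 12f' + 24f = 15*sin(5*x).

f = -100*cos(5*x)/689 - 85*sin(5*x)/689 + C1*cos(2*x)*exp(-2*x) + C2*exp(-2*x)*sin(2*x)

Divide through by 3: f'' + 4f' + 8f = 5*sin(5*x).
Characteristic equation r² + 4r + 8 = 0 has discriminant (4)² - 4·(8) = -16 < 0, so r = -2 ± 2i.
Hence f_h = C1*cos(2*x)*exp(-2*x) + C2*exp(-2*x)*sin(2*x).
Try f_p = A*cos(5*x) + B*sin(5*x). Substituting and equating the coefficients of cos(5x) and sin(5x) gives A = -100/689, B = -85/689, so f_p = -100*cos(5*x)/689 - 85*sin(5*x)/689.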